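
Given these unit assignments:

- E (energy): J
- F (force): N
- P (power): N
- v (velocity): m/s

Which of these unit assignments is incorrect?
P

The variable P (power) should have units W, not N.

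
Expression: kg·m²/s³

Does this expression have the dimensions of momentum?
No

The expression kg·m²/s³ has dimensions [L^2 M T^-3], but momentum has dimensions [L M T^-1].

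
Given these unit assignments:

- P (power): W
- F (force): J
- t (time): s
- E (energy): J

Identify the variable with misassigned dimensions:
F

The variable F (force) should have units N, not J.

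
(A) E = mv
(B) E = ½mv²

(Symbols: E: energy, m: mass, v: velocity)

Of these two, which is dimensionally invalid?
(A)

(A) E = mv: LHS [L^2 M T^-2], RHS [L M T^-1] ✗
(B) E = ½mv²: LHS [L^2 M T^-2], RHS [L^2 M T^-2] ✓

Expression (A) E = mv is dimensionally incorrect.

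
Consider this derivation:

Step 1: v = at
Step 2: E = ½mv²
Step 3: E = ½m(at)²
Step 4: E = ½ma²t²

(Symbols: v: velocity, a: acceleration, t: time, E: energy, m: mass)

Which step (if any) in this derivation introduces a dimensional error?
No step introduces an error — all steps are dimensionally consistent.

Step 1: v = at → LHS [L T^-1], RHS [L T^-1] ✓
Step 2: E = ½mv² → LHS [L^2 M T^-2], RHS [L^2 M T^-2] ✓
Step 3: E = ½m(at)² → LHS [L^2 M T^-2], RHS [L^2 M T^-2] ✓
Step 4: E = ½ma²t² → LHS [L^2 M T^-2], RHS [L^2 M T^-2] ✓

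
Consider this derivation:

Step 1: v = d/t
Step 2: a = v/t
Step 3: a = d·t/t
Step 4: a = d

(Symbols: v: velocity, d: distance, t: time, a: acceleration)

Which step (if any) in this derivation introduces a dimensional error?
Step 3

Step 1: v = d/t → LHS [L T^-1], RHS [L T^-1] ✓
Step 2: a = v/t → LHS [L T^-2], RHS [L T^-2] ✓
Step 3: a = d·t/t → LHS [L T^-2], RHS [L] ✗

The first dimensional inconsistency appears in step 3: a = d·t/t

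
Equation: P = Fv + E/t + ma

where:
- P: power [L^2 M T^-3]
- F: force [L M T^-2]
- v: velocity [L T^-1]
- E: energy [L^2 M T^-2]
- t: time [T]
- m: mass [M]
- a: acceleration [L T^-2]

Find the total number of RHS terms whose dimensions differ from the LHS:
1

LHS P: [L^2 M T^-3]
- Fv: [L^2 M T^-3] ✓
- E/t: [L^2 M T^-3] ✓
- ma: [L M T^-2] ✗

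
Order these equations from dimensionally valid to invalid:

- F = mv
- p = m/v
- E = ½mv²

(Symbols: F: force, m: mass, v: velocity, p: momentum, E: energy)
Dimensionally correct: E = ½mv²
Dimensionally incorrect: F = mv, p = m/v
Ordered (correct first, then incorrect): E = ½mv², F = mv, p = m/v

- F = mv: LHS [L M T^-2], RHS [L M T^-1] → incorrect ✗
- p = m/v: LHS [L M T^-1], RHS [L^-1 M T] → incorrect ✗
- E = ½mv²: LHS [L^2 M T^-2], RHS [L^2 M T^-2] → correct ✓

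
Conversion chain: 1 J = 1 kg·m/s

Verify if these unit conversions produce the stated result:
The chain is incorrect (it contains an error).

Incorrect: Joule is kg·m²/s², not kg·m/s (that is momentum)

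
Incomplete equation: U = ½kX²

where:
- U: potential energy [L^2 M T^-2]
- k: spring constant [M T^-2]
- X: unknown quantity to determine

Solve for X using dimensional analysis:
X = x (displacement), dimensions [L]

U has dimensions [L^2 M T^-2]; the rest of the RHS (½k) has dimensions [M T^-2].
So X² must have dimensions [L^2], i.e. X has dimensions [L] — X = x (displacement).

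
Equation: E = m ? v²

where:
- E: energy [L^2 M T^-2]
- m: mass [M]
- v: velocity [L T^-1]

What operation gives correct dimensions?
multiplication (×): E = m × v²

E [L^2 M T^-2]; m [M]; v² [L^2 T^-2].
m × v² → [L^2 M T^-2] ✓
m ÷ v² → [L^-2 M T^2] ✗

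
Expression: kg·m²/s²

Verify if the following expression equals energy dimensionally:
Yes

The expression kg·m²/s² has dimensions [L^2 M T^-2], which is exactly energy [L^2 M T^-2].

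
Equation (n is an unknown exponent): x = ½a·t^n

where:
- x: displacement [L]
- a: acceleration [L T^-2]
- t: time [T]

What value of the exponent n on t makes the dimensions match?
n = 2

x has dimensions [L]; t has dimensions [T].
The rest of the RHS has dimensions [L T^-2], so t^n must supply [T^2].
With n = 2: ½a·t^2 has dimensions [L], matching the LHS ✓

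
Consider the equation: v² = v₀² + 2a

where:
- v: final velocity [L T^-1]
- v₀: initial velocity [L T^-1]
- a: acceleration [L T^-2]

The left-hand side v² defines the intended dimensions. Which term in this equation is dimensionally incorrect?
The term 2a

Checking each RHS term against the LHS:
- v₀²: [L^2 T^-2] — matches v² [L^2 T^-2] ✓
- 2a: [L T^-2] — does NOT match v² [L^2 T^-2] ✗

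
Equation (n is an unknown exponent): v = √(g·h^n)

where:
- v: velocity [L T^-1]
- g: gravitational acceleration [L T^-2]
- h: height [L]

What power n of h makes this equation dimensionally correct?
n = 1

v has dimensions [L T^-1]; h has dimensions [L].
With n = 1: √(g·h^1) has dimensions [L T^-1], matching the LHS ✓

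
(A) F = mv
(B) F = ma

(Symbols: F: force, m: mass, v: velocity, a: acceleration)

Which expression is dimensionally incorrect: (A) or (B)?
(A)

(A) F = mv: LHS [L M T^-2], RHS [L M T^-1] ✗
(B) F = ma: LHS [L M T^-2], RHS [L M T^-2] ✓

Expression (A) F = mv is dimensionally incorrect.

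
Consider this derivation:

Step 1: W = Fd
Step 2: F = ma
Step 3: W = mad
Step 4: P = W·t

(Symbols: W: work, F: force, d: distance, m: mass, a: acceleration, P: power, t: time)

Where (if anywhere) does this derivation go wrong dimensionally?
Step 4

Step 1: W = Fd → LHS [L^2 M T^-2], RHS [L^2 M T^-2] ✓
Step 2: F = ma → LHS [L M T^-2], RHS [L M T^-2] ✓
Step 3: W = mad → LHS [L^2 M T^-2], RHS [L^2 M T^-2] ✓
Step 4: P = W·t → LHS [L^2 M T^-3], RHS [L^2 M T^-1] ✗

The first dimensional inconsistency appears in step 4: P = W·t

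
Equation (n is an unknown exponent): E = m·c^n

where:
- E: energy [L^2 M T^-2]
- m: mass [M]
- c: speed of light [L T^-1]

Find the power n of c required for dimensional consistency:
n = 2

E has dimensions [L^2 M T^-2]; c has dimensions [L T^-1].
The rest of the RHS has dimensions [M], so c^n must supply [L^2 T^-2].
With n = 2: m·c^2 has dimensions [L^2 M T^-2], matching the LHS ✓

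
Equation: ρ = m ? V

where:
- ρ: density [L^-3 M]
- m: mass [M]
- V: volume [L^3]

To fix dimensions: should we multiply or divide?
division (÷): ρ = m ÷ V

ρ [L^-3 M]; m [M]; V [L^3].
m × V → [L^3 M] ✗
m ÷ V → [L^-3 M] ✓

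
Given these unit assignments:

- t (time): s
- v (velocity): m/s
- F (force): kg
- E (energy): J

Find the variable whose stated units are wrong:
F

The variable F (force) should have units N, not kg.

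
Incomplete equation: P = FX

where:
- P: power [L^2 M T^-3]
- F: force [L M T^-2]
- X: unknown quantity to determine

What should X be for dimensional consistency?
X = v (velocity), dimensions [L T^-1]

P has dimensions [L^2 M T^-3]; the rest of the RHS (F) has dimensions [L M T^-2].
So X must have dimensions [L T^-1] — X = v (velocity).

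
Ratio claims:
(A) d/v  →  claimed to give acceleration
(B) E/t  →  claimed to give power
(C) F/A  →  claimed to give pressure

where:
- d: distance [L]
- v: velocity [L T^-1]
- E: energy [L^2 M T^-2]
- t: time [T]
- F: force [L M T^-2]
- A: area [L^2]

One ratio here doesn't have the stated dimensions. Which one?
(A) d/v does not give acceleration

(A) d/v: [T] ≠ acceleration [L T^-2] ✗
(B) E/t: [L^2 M T^-3] = power [L^2 M T^-3] ✓
(C) F/A: [L^-1 M T^-2] = pressure [L^-1 M T^-2] ✓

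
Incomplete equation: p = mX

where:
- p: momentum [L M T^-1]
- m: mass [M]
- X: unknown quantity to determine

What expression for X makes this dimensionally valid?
X = v (velocity), dimensions [L T^-1]

p has dimensions [L M T^-1]; the rest of the RHS (m) has dimensions [M].
So X must have dimensions [L T^-1] — X = v (velocity).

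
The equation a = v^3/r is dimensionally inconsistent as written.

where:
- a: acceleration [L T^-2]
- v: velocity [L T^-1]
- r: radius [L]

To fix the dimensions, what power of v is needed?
The exponent of v should be 2: a = v^2/r

The LHS a has dimensions [L T^-2]; v has dimensions [L T^-1].
As written, the RHS v^3/r (exponent 3 on v) has dimensions [L^2 T^-3], which does not match.
With exponent 2, the RHS v^2/r has dimensions [L T^-2], matching the LHS.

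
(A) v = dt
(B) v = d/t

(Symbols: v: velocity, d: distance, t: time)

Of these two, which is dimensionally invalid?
(A)

(A) v = dt: LHS [L T^-1], RHS [L T] ✗
(B) v = d/t: LHS [L T^-1], RHS [L T^-1] ✓

Expression (A) v = dt is dimensionally incorrect.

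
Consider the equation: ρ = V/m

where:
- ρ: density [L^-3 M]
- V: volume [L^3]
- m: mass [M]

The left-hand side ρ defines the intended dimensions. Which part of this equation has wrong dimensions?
The right-hand side term V/m

ρ has dimensions [L^-3 M], but V/m has dimensions [L^3 M^-1], so the term V/m is dimensionally wrong for ρ.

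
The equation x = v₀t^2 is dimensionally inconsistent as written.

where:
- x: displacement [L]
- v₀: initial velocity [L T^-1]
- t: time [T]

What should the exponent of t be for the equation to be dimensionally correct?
The exponent of t should be 1: x = v₀t

The LHS x has dimensions [L]; t has dimensions [T].
As written, the RHS v₀t^2 (exponent 2 on t) has dimensions [L T], which does not match.
With exponent 1, the RHS v₀t has dimensions [L], matching the LHS.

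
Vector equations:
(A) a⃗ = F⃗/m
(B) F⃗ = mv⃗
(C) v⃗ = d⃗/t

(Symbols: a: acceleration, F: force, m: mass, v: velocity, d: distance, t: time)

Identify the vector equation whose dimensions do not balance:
(B) F⃗ = mv⃗

(A) a⃗ = F⃗/m: LHS [L T^-2], RHS [L T^-2] ✓ — force (vector) divided by mass (scalar)
(B) F⃗ = mv⃗: LHS [L M T^-2], RHS [L M T^-1] ✗ — mass times velocity is momentum, not force; should be ma⃗
(C) v⃗ = d⃗/t: LHS [L T^-1], RHS [L T^-1] ✓ — displacement (vector) divided by time (scalar)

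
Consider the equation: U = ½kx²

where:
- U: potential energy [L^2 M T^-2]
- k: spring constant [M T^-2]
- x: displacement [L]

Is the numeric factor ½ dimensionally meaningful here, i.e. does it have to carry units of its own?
No

U has dimensions [L^2 M T^-2] and kx² already has dimensions [L^2 M T^-2], so the equation balances without ½ contributing any dimensions. ½ is a pure (dimensionless) number; changing or removing it would not affect dimensional consistency.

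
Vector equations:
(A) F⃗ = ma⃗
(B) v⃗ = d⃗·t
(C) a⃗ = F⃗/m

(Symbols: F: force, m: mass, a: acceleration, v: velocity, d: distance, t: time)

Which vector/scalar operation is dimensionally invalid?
(B) v⃗ = d⃗·t

(A) F⃗ = ma⃗: LHS [L M T^-2], RHS [L M T^-2] ✓ — Force and acceleration are vectors, mass is a scalar
(B) v⃗ = d⃗·t: LHS [L T^-1], RHS [L T] ✗ — velocity is displacement per time; should be d⃗/t
(C) a⃗ = F⃗/m: LHS [L T^-2], RHS [L T^-2] ✓ — force (vector) divided by mass (scalar)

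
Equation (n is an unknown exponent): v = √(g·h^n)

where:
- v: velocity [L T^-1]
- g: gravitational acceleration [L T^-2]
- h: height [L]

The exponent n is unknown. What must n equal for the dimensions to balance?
n = 1

v has dimensions [L T^-1]; h has dimensions [L].
With n = 1: √(g·h^1) has dimensions [L T^-1], matching the LHS ✓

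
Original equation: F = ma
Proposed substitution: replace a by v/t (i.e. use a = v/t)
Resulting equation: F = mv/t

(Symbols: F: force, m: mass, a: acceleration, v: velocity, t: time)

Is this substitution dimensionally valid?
Yes

[a] = [L T^-2] and [v/t] = [L T^-2]. These match, so the substitution replaces a quantity by one of the same dimensions and the result F = mv/t has LHS [L M T^-2] vs RHS [L M T^-2] — still consistent.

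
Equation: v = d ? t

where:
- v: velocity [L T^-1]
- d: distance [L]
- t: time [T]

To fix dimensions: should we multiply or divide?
division (÷): v = d ÷ t

v [L T^-1]; d [L]; t [T].
d × t → [L T] ✗
d ÷ t → [L T^-1] ✓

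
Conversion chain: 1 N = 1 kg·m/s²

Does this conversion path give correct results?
The chain is correct (no errors).

Correct: Newton is defined as kg·m/s²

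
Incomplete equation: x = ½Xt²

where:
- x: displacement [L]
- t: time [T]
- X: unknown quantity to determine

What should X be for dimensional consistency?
X = a (acceleration), dimensions [L T^-2]

x has dimensions [L]; the rest of the RHS (½ t²) has dimensions [T^2].
So X must have dimensions [L T^-2] — X = a (acceleration).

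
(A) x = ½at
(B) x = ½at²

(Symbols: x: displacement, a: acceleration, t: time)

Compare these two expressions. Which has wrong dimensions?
(A)

(A) x = ½at: LHS [L], RHS [L T^-1] ✗
(B) x = ½at²: LHS [L], RHS [L] ✓

Expression (A) x = ½at is dimensionally incorrect.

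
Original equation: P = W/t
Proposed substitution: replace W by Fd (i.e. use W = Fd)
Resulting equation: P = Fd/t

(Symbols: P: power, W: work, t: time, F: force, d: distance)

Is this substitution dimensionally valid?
Yes

[W] = [L^2 M T^-2] and [Fd] = [L^2 M T^-2]. These match, so the substitution replaces a quantity by one of the same dimensions and the result P = Fd/t has LHS [L^2 M T^-3] vs RHS [L^2 M T^-3] — still consistent.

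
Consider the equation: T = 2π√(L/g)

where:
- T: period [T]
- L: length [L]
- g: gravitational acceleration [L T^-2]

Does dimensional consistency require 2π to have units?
No

T has dimensions [T] and √(L/g) already has dimensions [T], so the equation balances without 2π contributing any dimensions. 2π is a pure (dimensionless) number; changing or removing it would not affect dimensional consistency.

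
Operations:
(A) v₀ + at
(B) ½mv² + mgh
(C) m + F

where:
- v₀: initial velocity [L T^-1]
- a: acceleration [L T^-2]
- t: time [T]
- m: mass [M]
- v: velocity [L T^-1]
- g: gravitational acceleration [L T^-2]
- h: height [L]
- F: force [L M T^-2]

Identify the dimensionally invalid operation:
(C) m + F

(A) v₀ + at: v₀ [L T^-1] and at [L T^-1] — same dimensions ✓
(B) ½mv² + mgh: ½mv² [L^2 M T^-2] and mgh [L^2 M T^-2] — same dimensions ✓
(C) m + F: m [M] and F [L M T^-2] — different dimensions cannot be added/subtracted ✗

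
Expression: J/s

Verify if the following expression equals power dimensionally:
Yes

The expression J/s has dimensions [L^2 M T^-3], which is exactly power [L^2 M T^-3].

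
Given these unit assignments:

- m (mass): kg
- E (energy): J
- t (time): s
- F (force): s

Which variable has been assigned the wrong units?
F

The variable F (force) should have units N, not s.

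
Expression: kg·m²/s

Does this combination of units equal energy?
No

The expression kg·m²/s has dimensions [L^2 M T^-1], but energy has dimensions [L^2 M T^-2].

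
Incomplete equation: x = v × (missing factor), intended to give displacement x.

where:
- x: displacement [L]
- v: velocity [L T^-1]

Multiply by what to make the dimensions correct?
t (time), dimensions [T]

x has dimensions [L] and v has dimensions [L T^-1].
The missing factor must have dimensions [L] / [L T^-1] = [T], i.e. time (t).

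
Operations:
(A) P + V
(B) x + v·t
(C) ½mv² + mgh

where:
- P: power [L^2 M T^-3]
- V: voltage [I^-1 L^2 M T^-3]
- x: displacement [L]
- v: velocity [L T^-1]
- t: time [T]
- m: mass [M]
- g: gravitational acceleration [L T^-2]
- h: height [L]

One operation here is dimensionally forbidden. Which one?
(A) P + V

(A) P + V: P [L^2 M T^-3] and V [I^-1 L^2 M T^-3] — different dimensions cannot be added/subtracted ✗
(B) x + v·t: x [L] and v·t [L] — same dimensions ✓
(C) ½mv² + mgh: ½mv² [L^2 M T^-2] and mgh [L^2 M T^-2] — same dimensions ✓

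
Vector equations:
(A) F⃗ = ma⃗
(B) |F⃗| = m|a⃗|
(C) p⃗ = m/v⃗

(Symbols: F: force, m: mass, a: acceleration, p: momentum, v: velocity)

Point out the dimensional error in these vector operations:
(C) p⃗ = m/v⃗

(A) F⃗ = ma⃗: LHS [L M T^-2], RHS [L M T^-2] ✓ — Force and acceleration are vectors, mass is a scalar
(B) |F⃗| = m|a⃗|: LHS [L M T^-2], RHS [L M T^-2] ✓ — magnitudes of vectors are scalars
(C) p⃗ = m/v⃗: LHS [L M T^-1], RHS [L^-1 M T] ✗ — momentum is mass times velocity; should be mv⃗ (and division by a vector is undefined)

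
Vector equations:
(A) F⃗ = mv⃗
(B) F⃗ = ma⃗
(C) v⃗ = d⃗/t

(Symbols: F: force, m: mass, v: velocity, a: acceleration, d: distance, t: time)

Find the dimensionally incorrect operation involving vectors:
(A) F⃗ = mv⃗

(A) F⃗ = mv⃗: LHS [L M T^-2], RHS [L M T^-1] ✗ — mass times velocity is momentum, not force; should be ma⃗
(B) F⃗ = ma⃗: LHS [L M T^-2], RHS [L M T^-2] ✓ — Force and acceleration are vectors, mass is a scalar
(C) v⃗ = d⃗/t: LHS [L T^-1], RHS [L T^-1] ✓ — displacement (vector) divided by time (scalar)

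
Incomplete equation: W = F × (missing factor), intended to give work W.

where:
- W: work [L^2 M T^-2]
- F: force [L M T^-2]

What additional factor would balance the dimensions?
d (distance), dimensions [L]

W has dimensions [L^2 M T^-2] and F has dimensions [L M T^-2].
The missing factor must have dimensions [L^2 M T^-2] / [L M T^-2] = [L], i.e. distance (d).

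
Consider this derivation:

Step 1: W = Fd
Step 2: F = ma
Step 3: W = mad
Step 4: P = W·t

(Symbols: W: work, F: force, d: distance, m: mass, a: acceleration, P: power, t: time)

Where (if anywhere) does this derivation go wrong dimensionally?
Step 4

Step 1: W = Fd → LHS [L^2 M T^-2], RHS [L^2 M T^-2] ✓
Step 2: F = ma → LHS [L M T^-2], RHS [L M T^-2] ✓
Step 3: W = mad → LHS [L^2 M T^-2], RHS [L^2 M T^-2] ✓
Step 4: P = W·t → LHS [L^2 M T^-3], RHS [L^2 M T^-1] ✗

The first dimensional inconsistency appears in step 4: P = W·t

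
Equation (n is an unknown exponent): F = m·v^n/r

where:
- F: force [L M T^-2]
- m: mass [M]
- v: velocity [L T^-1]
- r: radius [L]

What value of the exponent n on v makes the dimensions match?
n = 2

F has dimensions [L M T^-2]; v has dimensions [L T^-1].
The rest of the RHS has dimensions [L^-1 M], so v^n must supply [L^2 T^-2].
With n = 2: m·v^2/r has dimensions [L M T^-2], matching the LHS ✓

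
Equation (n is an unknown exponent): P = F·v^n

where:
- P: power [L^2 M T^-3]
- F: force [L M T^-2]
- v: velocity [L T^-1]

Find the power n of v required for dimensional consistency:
n = 1

P has dimensions [L^2 M T^-3]; v has dimensions [L T^-1].
The rest of the RHS has dimensions [L M T^-2], so v^n must supply [L T^-1].
With n = 1: F·v^1 has dimensions [L^2 M T^-3], matching the LHS ✓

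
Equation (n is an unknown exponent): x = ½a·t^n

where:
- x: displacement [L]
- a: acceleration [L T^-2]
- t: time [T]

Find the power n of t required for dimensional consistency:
n = 2

x has dimensions [L]; t has dimensions [T].
The rest of the RHS has dimensions [L T^-2], so t^n must supply [T^2].
With n = 2: ½a·t^2 has dimensions [L], matching the LHS ✓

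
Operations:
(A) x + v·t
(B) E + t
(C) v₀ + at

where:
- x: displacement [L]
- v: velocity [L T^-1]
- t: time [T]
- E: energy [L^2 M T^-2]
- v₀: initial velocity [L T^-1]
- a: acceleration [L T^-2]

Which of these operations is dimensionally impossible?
(B) E + t

(A) x + v·t: x [L] and v·t [L] — same dimensions ✓
(B) E + t: E [L^2 M T^-2] and t [T] — different dimensions cannot be added/subtracted ✗
(C) v₀ + at: v₀ [L T^-1] and at [L T^-1] — same dimensions ✓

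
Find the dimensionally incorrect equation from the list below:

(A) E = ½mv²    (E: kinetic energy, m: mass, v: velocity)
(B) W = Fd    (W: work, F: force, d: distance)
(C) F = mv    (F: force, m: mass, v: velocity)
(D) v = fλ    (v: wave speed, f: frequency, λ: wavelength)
(C) F = mv

The equation (C) F = mv is dimensionally incorrect.

LHS (F): [L M T^-2]
RHS (mv): [L M T^-1] ✗

The dimensions do not match. The other three equations balance.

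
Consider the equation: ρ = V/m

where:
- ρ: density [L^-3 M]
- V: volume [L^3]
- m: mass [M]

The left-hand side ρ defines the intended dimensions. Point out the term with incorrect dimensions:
The right-hand side term V/m

ρ has dimensions [L^-3 M], but V/m has dimensions [L^3 M^-1], so the term V/m is dimensionally wrong for ρ.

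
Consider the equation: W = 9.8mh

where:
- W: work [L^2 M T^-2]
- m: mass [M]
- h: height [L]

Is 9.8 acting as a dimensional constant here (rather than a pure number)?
Yes

W has dimensions [L^2 M T^-2], while mh alone has dimensions [L M]. For the equation to balance, the factor 9.8 must carry dimensions [L T^-2] — it is a dimensional constant (a numerical value of a physical quantity with its units suppressed), not a pure number.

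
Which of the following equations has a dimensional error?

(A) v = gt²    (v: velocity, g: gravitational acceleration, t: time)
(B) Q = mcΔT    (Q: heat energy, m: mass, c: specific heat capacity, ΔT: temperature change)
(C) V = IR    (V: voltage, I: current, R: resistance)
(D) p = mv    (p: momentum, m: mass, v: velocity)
(A) v = gt²

The equation (A) v = gt² is dimensionally incorrect.

LHS (v): [L T^-1]
RHS (gt²): [L] ✗

The dimensions do not match. The other three equations balance.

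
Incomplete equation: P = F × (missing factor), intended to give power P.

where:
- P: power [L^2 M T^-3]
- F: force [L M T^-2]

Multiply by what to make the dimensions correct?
v (velocity), dimensions [L T^-1]

P has dimensions [L^2 M T^-3] and F has dimensions [L M T^-2].
The missing factor must have dimensions [L^2 M T^-3] / [L M T^-2] = [L T^-1], i.e. velocity (v).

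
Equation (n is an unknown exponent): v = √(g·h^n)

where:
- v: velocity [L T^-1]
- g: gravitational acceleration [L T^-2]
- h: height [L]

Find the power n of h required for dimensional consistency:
n = 1

v has dimensions [L T^-1]; h has dimensions [L].
With n = 1: √(g·h^1) has dimensions [L T^-1], matching the LHS ✓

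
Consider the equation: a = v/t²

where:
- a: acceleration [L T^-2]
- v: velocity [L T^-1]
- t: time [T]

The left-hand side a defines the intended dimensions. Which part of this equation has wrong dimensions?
The right-hand side term v/t²

a has dimensions [L T^-2], but v/t² has dimensions [L T^-3], so the term v/t² is dimensionally wrong for a.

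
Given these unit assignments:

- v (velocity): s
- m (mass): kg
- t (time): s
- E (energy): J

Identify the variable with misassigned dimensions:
v

The variable v (velocity) should have units m/s, not s.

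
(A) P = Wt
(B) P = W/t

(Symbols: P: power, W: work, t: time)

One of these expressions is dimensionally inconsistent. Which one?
(A)

(A) P = Wt: LHS [L^2 M T^-3], RHS [L^2 M T^-1] ✗
(B) P = W/t: LHS [L^2 M T^-3], RHS [L^2 M T^-3] ✓

Expression (A) P = Wt is dimensionally incorrect.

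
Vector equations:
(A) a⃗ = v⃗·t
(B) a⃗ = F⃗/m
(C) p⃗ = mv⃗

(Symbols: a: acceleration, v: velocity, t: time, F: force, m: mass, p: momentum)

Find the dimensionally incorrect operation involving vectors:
(A) a⃗ = v⃗·t

(A) a⃗ = v⃗·t: LHS [L T^-2], RHS [L] ✗ — acceleration is velocity per time; should be v⃗/t
(B) a⃗ = F⃗/m: LHS [L T^-2], RHS [L T^-2] ✓ — force (vector) divided by mass (scalar)
(C) p⃗ = mv⃗: LHS [L M T^-1], RHS [L M T^-1] ✓ — mass (scalar) times velocity (vector)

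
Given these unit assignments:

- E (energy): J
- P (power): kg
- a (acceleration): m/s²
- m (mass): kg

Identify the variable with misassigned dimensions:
P

The variable P (power) should have units W, not kg.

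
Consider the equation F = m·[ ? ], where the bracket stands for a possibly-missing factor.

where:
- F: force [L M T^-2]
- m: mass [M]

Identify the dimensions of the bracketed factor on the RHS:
[L T^-2] — acceleration (e.g. a)

F has dimensions [L M T^-2]; m has dimensions [M].
The bracketed factor must supply [L M T^-2] / [M] = [L T^-2].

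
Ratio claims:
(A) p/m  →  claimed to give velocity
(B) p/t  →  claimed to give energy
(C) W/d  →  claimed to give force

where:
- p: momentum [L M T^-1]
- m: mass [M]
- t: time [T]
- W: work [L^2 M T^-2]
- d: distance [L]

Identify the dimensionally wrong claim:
(B) p/t does not give energy

(A) p/m: [L T^-1] = velocity [L T^-1] ✓
(B) p/t: [L M T^-2] ≠ energy [L^2 M T^-2] ✗
(C) W/d: [L M T^-2] = force [L M T^-2] ✓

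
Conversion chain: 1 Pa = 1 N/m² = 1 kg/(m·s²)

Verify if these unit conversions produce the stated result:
The chain is correct (no errors).

Correct: Pascal is Newton per square meter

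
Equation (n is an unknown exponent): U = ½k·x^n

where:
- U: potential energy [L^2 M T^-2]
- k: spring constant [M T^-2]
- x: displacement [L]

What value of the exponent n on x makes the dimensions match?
n = 2

U has dimensions [L^2 M T^-2]; x has dimensions [L].
The rest of the RHS has dimensions [M T^-2], so x^n must supply [L^2].
With n = 2: ½k·x^2 has dimensions [L^2 M T^-2], matching the LHS ✓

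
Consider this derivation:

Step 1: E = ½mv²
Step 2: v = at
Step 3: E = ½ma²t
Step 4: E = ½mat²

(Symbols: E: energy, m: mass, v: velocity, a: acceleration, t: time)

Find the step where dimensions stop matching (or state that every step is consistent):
Step 3

Step 1: E = ½mv² → LHS [L^2 M T^-2], RHS [L^2 M T^-2] ✓
Step 2: v = at → LHS [L T^-1], RHS [L T^-1] ✓
Step 3: E = ½ma²t → LHS [L^2 M T^-2], RHS [L^2 M T^-3] ✗

The first dimensional inconsistency appears in step 3: E = ½ma²t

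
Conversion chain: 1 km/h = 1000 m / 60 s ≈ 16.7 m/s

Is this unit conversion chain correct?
The chain is incorrect (it contains an error).

Incorrect: 1 h = 3600 s, not 60 s (1 km/h ≈ 0.278 m/s)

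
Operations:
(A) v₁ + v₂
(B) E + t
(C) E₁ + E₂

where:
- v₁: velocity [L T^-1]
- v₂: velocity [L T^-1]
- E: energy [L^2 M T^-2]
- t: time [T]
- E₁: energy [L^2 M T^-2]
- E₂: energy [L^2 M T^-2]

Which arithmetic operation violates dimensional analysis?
(B) E + t

(A) v₁ + v₂: v₁ [L T^-1] and v₂ [L T^-1] — same dimensions ✓
(B) E + t: E [L^2 M T^-2] and t [T] — different dimensions cannot be added/subtracted ✗
(C) E₁ + E₂: E₁ [L^2 M T^-2] and E₂ [L^2 M T^-2] — same dimensions ✓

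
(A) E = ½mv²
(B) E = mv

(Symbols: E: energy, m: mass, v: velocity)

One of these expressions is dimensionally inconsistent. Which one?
(B)

(A) E = ½mv²: LHS [L^2 M T^-2], RHS [L^2 M T^-2] ✓
(B) E = mv: LHS [L^2 M T^-2], RHS [L M T^-1] ✗

Expression (B) E = mv is dimensionally incorrect.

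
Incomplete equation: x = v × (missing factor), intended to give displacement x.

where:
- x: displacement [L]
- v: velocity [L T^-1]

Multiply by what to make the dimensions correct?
t (time), dimensions [T]

x has dimensions [L] and v has dimensions [L T^-1].
The missing factor must have dimensions [L] / [L T^-1] = [T], i.e. time (t).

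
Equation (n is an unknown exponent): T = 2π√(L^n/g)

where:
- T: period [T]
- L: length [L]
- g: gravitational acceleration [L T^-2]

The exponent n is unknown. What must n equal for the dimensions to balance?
n = 1

T has dimensions [T]; L has dimensions [L].
With n = 1: 2π√(L^1/g) has dimensions [T], matching the LHS ✓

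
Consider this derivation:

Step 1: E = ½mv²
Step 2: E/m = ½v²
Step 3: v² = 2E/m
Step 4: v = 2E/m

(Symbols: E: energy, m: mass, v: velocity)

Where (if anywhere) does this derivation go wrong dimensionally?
Step 4

Step 1: E = ½mv² → LHS [L^2 M T^-2], RHS [L^2 M T^-2] ✓
Step 2: E/m = ½v² → LHS [L^2 T^-2], RHS [L^2 T^-2] ✓
Step 3: v² = 2E/m → LHS [L^2 T^-2], RHS [L^2 T^-2] ✓
Step 4: v = 2E/m → LHS [L T^-1], RHS [L^2 T^-2] ✗

The first dimensional inconsistency appears in step 4: v = 2E/m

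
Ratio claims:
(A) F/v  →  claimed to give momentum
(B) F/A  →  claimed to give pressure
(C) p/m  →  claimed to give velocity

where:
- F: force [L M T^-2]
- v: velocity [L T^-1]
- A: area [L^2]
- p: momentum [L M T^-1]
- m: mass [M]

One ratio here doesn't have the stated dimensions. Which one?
(A) F/v does not give momentum

(A) F/v: [M T^-1] ≠ momentum [L M T^-1] ✗
(B) F/A: [L^-1 M T^-2] = pressure [L^-1 M T^-2] ✓
(C) p/m: [L T^-1] = velocity [L T^-1] ✓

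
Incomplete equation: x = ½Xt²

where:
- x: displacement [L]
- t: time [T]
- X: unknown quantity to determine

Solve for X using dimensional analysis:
X = a (acceleration), dimensions [L T^-2]

x has dimensions [L]; the rest of the RHS (½ t²) has dimensions [T^2].
So X must have dimensions [L T^-2] — X = a (acceleration).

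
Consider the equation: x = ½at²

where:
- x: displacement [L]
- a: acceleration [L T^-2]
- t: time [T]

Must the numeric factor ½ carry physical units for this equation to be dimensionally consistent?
No

x has dimensions [L] and at² already has dimensions [L], so the equation balances without ½ contributing any dimensions. ½ is a pure (dimensionless) number; changing or removing it would not affect dimensional consistency.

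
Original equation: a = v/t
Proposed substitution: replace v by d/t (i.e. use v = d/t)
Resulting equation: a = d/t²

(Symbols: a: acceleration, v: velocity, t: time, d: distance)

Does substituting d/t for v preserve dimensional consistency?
Yes

[v] = [L T^-1] and [d/t] = [L T^-1]. These match, so the substitution replaces a quantity by one of the same dimensions and the result a = d/t² has LHS [L T^-2] vs RHS [L T^-2] — still consistent.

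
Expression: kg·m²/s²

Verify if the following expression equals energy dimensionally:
Yes

The expression kg·m²/s² has dimensions [L^2 M T^-2], which is exactly energy [L^2 M T^-2].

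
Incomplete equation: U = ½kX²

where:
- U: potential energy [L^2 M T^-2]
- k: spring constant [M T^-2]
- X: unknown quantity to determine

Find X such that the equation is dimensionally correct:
X = x (displacement), dimensions [L]

U has dimensions [L^2 M T^-2]; the rest of the RHS (½k) has dimensions [M T^-2].
So X² must have dimensions [L^2], i.e. X has dimensions [L] — X = x (displacement).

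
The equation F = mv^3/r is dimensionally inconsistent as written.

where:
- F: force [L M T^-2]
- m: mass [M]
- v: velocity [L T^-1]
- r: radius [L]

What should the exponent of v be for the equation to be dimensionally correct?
The exponent of v should be 2: F = mv^2/r

The LHS F has dimensions [L M T^-2]; v has dimensions [L T^-1].
As written, the RHS mv^3/r (exponent 3 on v) has dimensions [L^2 M T^-3], which does not match.
With exponent 2, the RHS mv^2/r has dimensions [L M T^-2], matching the LHS.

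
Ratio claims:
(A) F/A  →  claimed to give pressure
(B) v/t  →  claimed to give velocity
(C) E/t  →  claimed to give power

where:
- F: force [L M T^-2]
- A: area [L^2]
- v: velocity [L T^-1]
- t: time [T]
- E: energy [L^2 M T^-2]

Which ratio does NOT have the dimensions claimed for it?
(B) v/t does not give velocity

(A) F/A: [L^-1 M T^-2] = pressure [L^-1 M T^-2] ✓
(B) v/t: [L T^-2] ≠ velocity [L T^-1] ✗
(C) E/t: [L^2 M T^-3] = power [L^2 M T^-3] ✓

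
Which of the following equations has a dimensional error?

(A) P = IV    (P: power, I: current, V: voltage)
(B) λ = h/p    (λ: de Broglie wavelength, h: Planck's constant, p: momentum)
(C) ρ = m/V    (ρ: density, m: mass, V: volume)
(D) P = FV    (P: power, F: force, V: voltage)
(D) P = FV

The equation (D) P = FV is dimensionally incorrect.

LHS (P): [L^2 M T^-3]
RHS (FV): [I^-1 L^3 M^2 T^-5] ✗

The dimensions do not match. The other three equations balance.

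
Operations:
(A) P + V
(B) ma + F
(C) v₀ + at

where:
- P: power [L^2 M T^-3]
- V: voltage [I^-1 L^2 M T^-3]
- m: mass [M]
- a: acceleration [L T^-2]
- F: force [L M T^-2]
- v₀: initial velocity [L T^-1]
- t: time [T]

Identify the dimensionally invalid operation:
(A) P + V

(A) P + V: P [L^2 M T^-3] and V [I^-1 L^2 M T^-3] — different dimensions cannot be added/subtracted ✗
(B) ma + F: ma [L M T^-2] and F [L M T^-2] — same dimensions ✓
(C) v₀ + at: v₀ [L T^-1] and at [L T^-1] — same dimensions ✓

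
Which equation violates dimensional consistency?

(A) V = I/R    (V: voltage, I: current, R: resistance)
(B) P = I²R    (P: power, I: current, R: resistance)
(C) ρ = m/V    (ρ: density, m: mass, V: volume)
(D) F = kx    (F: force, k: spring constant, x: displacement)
(A) V = I/R

The equation (A) V = I/R is dimensionally incorrect.

LHS (V): [I^-1 L^2 M T^-3]
RHS (I/R): [I^3 L^-2 M^-1 T^3] ✗

The dimensions do not match. The other three equations balance.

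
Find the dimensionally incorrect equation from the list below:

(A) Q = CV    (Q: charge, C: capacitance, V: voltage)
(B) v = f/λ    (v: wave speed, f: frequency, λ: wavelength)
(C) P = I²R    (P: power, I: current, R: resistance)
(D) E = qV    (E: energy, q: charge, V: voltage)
(B) v = f/λ

The equation (B) v = f/λ is dimensionally incorrect.

LHS (v): [L T^-1]
RHS (f/λ): [L^-1 T^-1] ✗

The dimensions do not match. The other three equations balance.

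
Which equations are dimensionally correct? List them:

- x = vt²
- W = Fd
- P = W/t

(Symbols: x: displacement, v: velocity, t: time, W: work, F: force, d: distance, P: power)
Dimensionally correct: W = Fd, P = W/t
Dimensionally incorrect: x = vt²
Ordered (correct first, then incorrect): W = Fd, P = W/t, x = vt²

- x = vt²: LHS [L], RHS [L T] → incorrect ✗
- W = Fd: LHS [L^2 M T^-2], RHS [L^2 M T^-2] → correct ✓
- P = W/t: LHS [L^2 M T^-3], RHS [L^2 M T^-3] → correct ✓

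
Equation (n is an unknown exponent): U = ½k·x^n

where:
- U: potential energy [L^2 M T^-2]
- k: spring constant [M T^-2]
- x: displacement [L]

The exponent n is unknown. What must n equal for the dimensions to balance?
n = 2

U has dimensions [L^2 M T^-2]; x has dimensions [L].
The rest of the RHS has dimensions [M T^-2], so x^n must supply [L^2].
With n = 2: ½k·x^2 has dimensions [L^2 M T^-2], matching the LHS ✓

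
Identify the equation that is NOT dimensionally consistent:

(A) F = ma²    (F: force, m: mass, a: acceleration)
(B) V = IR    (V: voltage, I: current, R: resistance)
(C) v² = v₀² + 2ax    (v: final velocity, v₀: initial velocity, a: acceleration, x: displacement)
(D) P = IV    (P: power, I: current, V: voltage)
(A) F = ma²

The equation (A) F = ma² is dimensionally incorrect.

LHS (F): [L M T^-2]
RHS (ma²): [L^2 M T^-4] ✗

The dimensions do not match. The other three equations balance.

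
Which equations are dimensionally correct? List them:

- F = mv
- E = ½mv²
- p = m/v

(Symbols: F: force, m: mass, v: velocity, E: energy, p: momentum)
Dimensionally correct: E = ½mv²
Dimensionally incorrect: F = mv, p = m/v
Ordered (correct first, then incorrect): E = ½mv², F = mv, p = m/v

- F = mv: LHS [L M T^-2], RHS [L M T^-1] → incorrect ✗
- E = ½mv²: LHS [L^2 M T^-2], RHS [L^2 M T^-2] → correct ✓
- p = m/v: LHS [L M T^-1], RHS [L^-1 M T] → incorrect ✗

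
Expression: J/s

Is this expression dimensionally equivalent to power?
Yes

The expression J/s has dimensions [L^2 M T^-3], which is exactly power [L^2 M T^-3].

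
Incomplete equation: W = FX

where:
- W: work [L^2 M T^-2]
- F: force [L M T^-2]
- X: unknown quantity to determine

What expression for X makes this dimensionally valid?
X = d (distance), dimensions [L]

W has dimensions [L^2 M T^-2]; the rest of the RHS (F) has dimensions [L M T^-2].
So X must have dimensions [L] — X = d (distance).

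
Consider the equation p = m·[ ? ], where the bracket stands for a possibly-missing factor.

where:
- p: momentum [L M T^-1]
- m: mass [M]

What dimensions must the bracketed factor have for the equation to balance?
[L T^-1] — velocity (e.g. v)

p has dimensions [L M T^-1]; m has dimensions [M].
The bracketed factor must supply [L M T^-1] / [M] = [L T^-1].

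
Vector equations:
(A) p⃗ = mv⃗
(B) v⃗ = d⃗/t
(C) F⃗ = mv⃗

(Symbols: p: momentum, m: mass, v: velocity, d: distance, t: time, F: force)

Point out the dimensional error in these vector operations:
(C) F⃗ = mv⃗

(A) p⃗ = mv⃗: LHS [L M T^-1], RHS [L M T^-1] ✓ — mass (scalar) times velocity (vector)
(B) v⃗ = d⃗/t: LHS [L T^-1], RHS [L T^-1] ✓ — displacement (vector) divided by time (scalar)
(C) F⃗ = mv⃗: LHS [L M T^-2], RHS [L M T^-1] ✗ — mass times velocity is momentum, not force; should be ma⃗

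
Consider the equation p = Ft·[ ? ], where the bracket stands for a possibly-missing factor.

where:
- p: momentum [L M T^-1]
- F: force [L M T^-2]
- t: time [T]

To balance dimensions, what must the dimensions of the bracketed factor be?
Nothing is missing — the bracketed factor must be dimensionless.

p has dimensions [L M T^-1] and Ft already has dimensions [L M T^-1], so p = Ft is dimensionally complete.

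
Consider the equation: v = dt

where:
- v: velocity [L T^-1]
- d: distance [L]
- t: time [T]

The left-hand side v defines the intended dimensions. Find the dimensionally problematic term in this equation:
The right-hand side term dt

v has dimensions [L T^-1], but dt has dimensions [L T], so the term dt is dimensionally wrong for v.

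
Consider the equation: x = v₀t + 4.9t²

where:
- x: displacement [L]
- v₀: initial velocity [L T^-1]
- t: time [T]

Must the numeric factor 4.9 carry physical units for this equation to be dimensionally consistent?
Yes

x has dimensions [L], while t² alone has dimensions [T^2]. For the equation to balance, the factor 4.9 must carry dimensions [L T^-2] — it is a dimensional constant (a numerical value of a physical quantity with its units suppressed), not a pure number.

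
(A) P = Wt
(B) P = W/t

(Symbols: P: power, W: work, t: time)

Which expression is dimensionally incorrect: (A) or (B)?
(A)

(A) P = Wt: LHS [L^2 M T^-3], RHS [L^2 M T^-1] ✗
(B) P = W/t: LHS [L^2 M T^-3], RHS [L^2 M T^-3] ✓

Expression (A) P = Wt is dimensionally incorrect.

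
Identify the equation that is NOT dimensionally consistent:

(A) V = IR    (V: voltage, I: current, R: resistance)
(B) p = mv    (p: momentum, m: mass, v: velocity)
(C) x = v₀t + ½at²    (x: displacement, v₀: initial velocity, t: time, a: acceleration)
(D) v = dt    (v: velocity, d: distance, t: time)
(D) v = dt

The equation (D) v = dt is dimensionally incorrect.

LHS (v): [L T^-1]
RHS (dt): [L T] ✗

The dimensions do not match. The other three equations balance.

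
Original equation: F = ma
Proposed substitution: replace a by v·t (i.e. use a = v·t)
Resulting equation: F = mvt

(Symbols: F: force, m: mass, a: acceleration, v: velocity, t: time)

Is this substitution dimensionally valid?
No

[a] = [L T^-2] and [v·t] = [L]. These differ, so the substitution replaces a quantity by one of different dimensions and the result F = mvt has LHS [L M T^-2] vs RHS [L M] — inconsistent.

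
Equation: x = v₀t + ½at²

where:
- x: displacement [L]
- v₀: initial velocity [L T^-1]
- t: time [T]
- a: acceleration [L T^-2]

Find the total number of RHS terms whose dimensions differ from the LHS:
0

LHS x: [L]
- v₀t: [L] ✓
- ½at²: [L] ✓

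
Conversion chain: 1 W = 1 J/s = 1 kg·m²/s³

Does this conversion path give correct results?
The chain is correct (no errors).

Correct: Watt is Joule per second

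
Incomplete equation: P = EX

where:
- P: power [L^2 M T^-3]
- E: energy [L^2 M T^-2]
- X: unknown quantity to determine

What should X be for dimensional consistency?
X = f (inverse time / frequency (1/t)), dimensions [T^-1]

P has dimensions [L^2 M T^-3]; the rest of the RHS (E) has dimensions [L^2 M T^-2].
So X must have dimensions [T^-1] — X = f (inverse time / frequency (1/t)).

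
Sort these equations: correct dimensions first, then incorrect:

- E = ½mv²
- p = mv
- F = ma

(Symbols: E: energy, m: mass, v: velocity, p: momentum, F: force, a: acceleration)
Dimensionally correct: E = ½mv², p = mv, F = ma
Dimensionally incorrect: none
Ordered (correct first, then incorrect): E = ½mv², p = mv, F = ma

- E = ½mv²: LHS [L^2 M T^-2], RHS [L^2 M T^-2] → correct ✓
- p = mv: LHS [L M T^-1], RHS [L M T^-1] → correct ✓
- F = ma: LHS [L M T^-2], RHS [L M T^-2] → correct ✓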